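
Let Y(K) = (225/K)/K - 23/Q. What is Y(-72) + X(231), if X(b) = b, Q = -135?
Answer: 1997687/8640 ≈ 231.21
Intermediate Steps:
Y(K) = 23/135 + 225/K² (Y(K) = (225/K)/K - 23/(-135) = 225/K² - 23*(-1/135) = 225/K² + 23/135 = 23/135 + 225/K²)
Y(-72) + X(231) = (23/135 + 225/(-72)²) + 231 = (23/135 + 225*(1/5184)) + 231 = (23/135 + 25/576) + 231 = 1847/8640 + 231 = 1997687/8640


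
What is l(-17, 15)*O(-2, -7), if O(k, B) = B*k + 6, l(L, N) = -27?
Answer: -540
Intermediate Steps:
O(k, B) = 6 + B*k
l(-17, 15)*O(-2, -7) = -27*(6 - 7*(-2)) = -27*(6 + 14) = -27*20 = -540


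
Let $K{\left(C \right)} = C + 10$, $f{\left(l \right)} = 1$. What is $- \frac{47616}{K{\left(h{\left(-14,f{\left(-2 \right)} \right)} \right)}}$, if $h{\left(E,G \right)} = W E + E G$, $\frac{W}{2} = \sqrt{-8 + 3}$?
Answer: $- \frac{11904 i}{- i + 7 \sqrt{5}} \approx 48.39 - 757.43 i$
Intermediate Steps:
$W = 2 i \sqrt{5}$ ($W = 2 \sqrt{-8 + 3} = 2 \sqrt{-5} = 2 i \sqrt{5} \approx 4.4721 i$)
$h{\left(E,G \right)} = E G + 2 i E \sqrt{5}$ ($h{\left(E,G \right)} = 2 i \sqrt{5} E + E G = 2 i E \sqrt{5} + E G = E G + 2 i E \sqrt{5}$)
$K{\left(C \right)} = 10 + C$
$- \frac{47616}{K{\left(h{\left(-14,f{\left(-2 \right)} \right)} \right)}} = - \frac{47616}{10 - 14 \left(1 + 2 i \sqrt{5}\right)} = - \frac{47616}{10 - \left(14 + 28 i \sqrt{5}\right)} = - \frac{47616}{-4 - 28 i \sqrt{5}}$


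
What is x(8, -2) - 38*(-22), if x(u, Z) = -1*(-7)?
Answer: 843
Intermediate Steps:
x(u, Z) = 7
x(8, -2) - 38*(-22) = 7 - 38*(-22) = 7 + 836 = 843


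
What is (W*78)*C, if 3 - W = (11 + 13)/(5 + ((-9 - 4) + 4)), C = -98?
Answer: -68796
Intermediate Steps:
W = 9 (W = 3 - (11 + 13)/(5 + ((-9 - 4) + 4)) = 3 - 24/(5 + (-13 + 4)) = 3 - 24/(5 - 9) = 3 - 24/(-4) = 3 - 24*(-1)/4 = 3 - 1*(-6) = 3 + 6 = 9)
(W*78)*C = (9*78)*(-98) = 702*(-98) = -68796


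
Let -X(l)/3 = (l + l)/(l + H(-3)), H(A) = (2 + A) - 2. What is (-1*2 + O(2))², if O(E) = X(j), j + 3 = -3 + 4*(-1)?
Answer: 7396/169 ≈ 43.763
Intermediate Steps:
H(A) = A
j = -10 (j = -3 + (-3 + 4*(-1)) = -3 + (-3 - 4) = -3 - 7 = -10)
X(l) = -6*l/(-3 + l) (X(l) = -3*(l + l)/(l - 3) = -3*2*l/(-3 + l) = -6*l/(-3 + l))
O(E) = -60/13 (O(E) = -6*(-10)/(-3 - 10) = -6*(-10)/(-13) = -6*(-10)*(-1/13) = -60/13)
(-1*2 + O(2))² = (-1*2 - 60/13)² = (-2 - 60/13)² = (-86/13)² = 7396/169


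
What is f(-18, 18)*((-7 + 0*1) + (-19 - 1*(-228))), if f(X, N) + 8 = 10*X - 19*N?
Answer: -107060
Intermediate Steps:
f(X, N) = -8 - 19*N + 10*X (f(X, N) = -8 + (10*X - 19*N) = -8 + (-19*N + 10*X) = -8 - 19*N + 10*X)
f(-18, 18)*((-7 + 0*1) + (-19 - 1*(-228))) = (-8 - 19*18 + 10*(-18))*((-7 + 0*1) + (-19 - 1*(-228))) = (-8 - 342 - 180)*((-7 + 0) + (-19 + 228)) = -530*(-7 + 209) = -530*202 = -107060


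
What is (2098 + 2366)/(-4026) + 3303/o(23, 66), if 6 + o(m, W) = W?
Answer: 723891/13420 ≈ 53.941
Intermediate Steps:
o(m, W) = -6 + W
(2098 + 2366)/(-4026) + 3303/o(23, 66) = (2098 + 2366)/(-4026) + 3303/(-6 + 66) = 4464*(-1/4026) + 3303/60 = -744/671 + 3303*(1/60) = -744/671 + 1101/20 = 723891/13420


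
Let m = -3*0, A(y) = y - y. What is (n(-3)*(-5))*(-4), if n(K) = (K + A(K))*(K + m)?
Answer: 180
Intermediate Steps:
A(y) = 0
m = 0
n(K) = K² (n(K) = (K + 0)*(K + 0) = K*K = K²)
(n(-3)*(-5))*(-4) = ((-3)²*(-5))*(-4) = (9*(-5))*(-4) = -45*(-4) = 180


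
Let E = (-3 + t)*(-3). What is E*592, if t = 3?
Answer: 0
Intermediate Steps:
E = 0 (E = (-3 + 3)*(-3) = 0*(-3) = 0)
E*592 = 0*592 = 0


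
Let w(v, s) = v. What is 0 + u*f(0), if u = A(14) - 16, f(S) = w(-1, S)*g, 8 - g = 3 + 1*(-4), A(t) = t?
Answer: 18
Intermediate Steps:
g = 9 (g = 8 - (3 + 1*(-4)) = 8 - (3 - 4) = 8 - 1*(-1) = 8 + 1 = 9)
f(S) = -9 (f(S) = -1*9 = -9)
u = -2 (u = 14 - 16 = -2)
0 + u*f(0) = 0 - 2*(-9) = 0 + 18 = 18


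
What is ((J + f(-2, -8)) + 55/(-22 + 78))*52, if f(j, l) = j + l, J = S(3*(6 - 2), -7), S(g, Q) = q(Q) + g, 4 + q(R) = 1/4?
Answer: -559/14 ≈ -39.929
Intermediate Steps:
q(R) = -15/4 (q(R) = -4 + 1/4 = -4 + ¼ = -15/4)
S(g, Q) = -15/4 + g
J = 33/4 (J = -15/4 + 3*(6 - 2) = -15/4 + 3*4 = -15/4 + 12 = 33/4 ≈ 8.2500)
((J + f(-2, -8)) + 55/(-22 + 78))*52 = ((33/4 + (-2 - 8)) + 55/(-22 + 78))*52 = ((33/4 - 10) + 55/56)*52 = (-7/4 + 55*(1/56))*52 = (-7/4 + 55/56)*52 = -43/56*52 = -559/14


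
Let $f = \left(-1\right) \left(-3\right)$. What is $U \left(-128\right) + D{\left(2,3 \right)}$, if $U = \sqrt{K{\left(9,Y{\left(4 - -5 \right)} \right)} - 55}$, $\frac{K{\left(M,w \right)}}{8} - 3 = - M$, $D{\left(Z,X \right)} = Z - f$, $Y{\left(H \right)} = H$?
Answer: $-1 - 128 i \sqrt{103} \approx -1.0 - 1299.1 i$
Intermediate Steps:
$f = 3$
$D{\left(Z,X \right)} = -3 + Z$ ($D{\left(Z,X \right)} = Z - 3 = -3 + Z$)
$K{\left(M,w \right)} = 24 - 8 M$ ($K{\left(M,w \right)} = 24 + 8 \left(- M\right) = 24 - 8 M$)
$U = i \sqrt{103}$ ($U = \sqrt{\left(24 - 72\right) - 55} = \sqrt{-48 - 55} = \sqrt{-103} = i \sqrt{103} \approx 10.149 i$)
$U \left(-128\right) + D{\left(2,3 \right)} = i \sqrt{103} \left(-128\right) + \left(-3 + 2\right) = - 128 i \sqrt{103} - 1 = -1 - 128 i \sqrt{103}$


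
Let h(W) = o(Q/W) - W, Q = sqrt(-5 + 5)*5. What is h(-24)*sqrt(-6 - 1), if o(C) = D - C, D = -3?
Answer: 21*I*sqrt(7) ≈ 55.561*I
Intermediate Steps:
Q = 0 (Q = sqrt(0)*5 = 0*5 = 0)
o(C) = -3 - C
h(W) = -3 - W (h(W) = (-3 - 0/W) - W = (-3 - 1*0) - W = (-3 + 0) - W = -3 - W)
h(-24)*sqrt(-6 - 1) = (-3 - 1*(-24))*sqrt(-6 - 1) = (-3 + 24)*sqrt(-7) = 21*(I*sqrt(7)) = 21*I*sqrt(7)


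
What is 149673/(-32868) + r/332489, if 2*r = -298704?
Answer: -18224509211/3642749484 ≈ -5.0030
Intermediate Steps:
r = -149352 (r = (½)*(-298704) = -149352)
149673/(-32868) + r/332489 = 149673/(-32868) - 149352/332489 = 149673*(-1/32868) - 149352*1/332489 = -49891/10956 - 149352/332489 = -18224509211/3642749484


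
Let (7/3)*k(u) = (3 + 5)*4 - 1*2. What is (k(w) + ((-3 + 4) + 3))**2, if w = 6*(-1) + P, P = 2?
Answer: 13924/49 ≈ 284.16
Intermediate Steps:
w = -4 (w = 6*(-1) + 2 = -6 + 2 = -4)
k(u) = 90/7 (k(u) = 3*((3 + 5)*4 - 1*2)/7 = 3*(8*4 - 2)/7 = 3*(32 - 2)/7 = (3/7)*30 = 90/7)
(k(w) + ((-3 + 4) + 3))**2 = (90/7 + ((-3 + 4) + 3))**2 = (90/7 + (1 + 3))**2 = (90/7 + 4)**2 = (118/7)**2 = 13924/49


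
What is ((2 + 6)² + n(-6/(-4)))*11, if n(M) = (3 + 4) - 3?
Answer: 748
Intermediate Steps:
n(M) = 4 (n(M) = 7 - 3 = 4)
((2 + 6)² + n(-6/(-4)))*11 = ((2 + 6)² + 4)*11 = (8² + 4)*11 = (64 + 4)*11 = 68*11 = 748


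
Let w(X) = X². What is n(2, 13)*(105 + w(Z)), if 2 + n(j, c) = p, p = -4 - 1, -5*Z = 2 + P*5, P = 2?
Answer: -19383/25 ≈ -775.32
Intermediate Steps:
Z = -12/5 (Z = -(2 + 2*5)/5 = -(2 + 10)/5 = -⅕*12 = -12/5 ≈ -2.4000)
p = -5
n(j, c) = -7 (n(j, c) = -2 - 5 = -7)
n(2, 13)*(105 + w(Z)) = -7*(105 + (-12/5)²) = -7*(105 + 144/25) = -7*2769/25 = -19383/25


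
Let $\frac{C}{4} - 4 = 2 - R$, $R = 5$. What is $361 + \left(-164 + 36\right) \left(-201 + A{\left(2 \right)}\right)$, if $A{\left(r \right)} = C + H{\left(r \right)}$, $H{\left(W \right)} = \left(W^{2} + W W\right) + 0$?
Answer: $24553$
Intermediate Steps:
$C = 4$ ($C = 16 + 4 \left(2 - 5\right) = 16 + 4 \left(-3\right) = 16 - 12 = 4$)
$H{\left(W \right)} = 2 W^{2}$ ($H{\left(W \right)} = \left(W^{2} + W^{2}\right) + 0 = 2 W^{2} + 0 = 2 W^{2}$)
$A{\left(r \right)} = 4 + 2 r^{2}$
$361 + \left(-164 + 36\right) \left(-201 + A{\left(2 \right)}\right) = 361 + \left(-164 + 36\right) \left(-201 + \left(4 + 2 \cdot 2^{2}\right)\right) = 361 - 128 \left(-201 + \left(4 + 2 \cdot 4\right)\right) = 361 - 128 \left(-201 + \left(4 + 8\right)\right) = 361 - 128 \left(-201 + 12\right) = 361 - -24192 = 361 + 24192 = 24553$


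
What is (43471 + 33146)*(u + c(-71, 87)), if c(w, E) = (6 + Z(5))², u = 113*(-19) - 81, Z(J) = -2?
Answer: -169476804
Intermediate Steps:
u = -2228 (u = -2147 - 81 = -2228)
c(w, E) = 16 (c(w, E) = (6 - 2)² = 4² = 16)
(43471 + 33146)*(u + c(-71, 87)) = (43471 + 33146)*(-2228 + 16) = 76617*(-2212) = -169476804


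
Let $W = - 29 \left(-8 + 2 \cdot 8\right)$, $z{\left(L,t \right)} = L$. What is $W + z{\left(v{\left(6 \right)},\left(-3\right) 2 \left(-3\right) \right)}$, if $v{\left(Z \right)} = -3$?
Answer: $-235$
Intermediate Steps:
$W = -232$ ($W = - 29 \left(-8 + 16\right) = \left(-29\right) 8 = -232$)
$W + z{\left(v{\left(6 \right)},\left(-3\right) 2 \left(-3\right) \right)} = -232 - 3 = -235$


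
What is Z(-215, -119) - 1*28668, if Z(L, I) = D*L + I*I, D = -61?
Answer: -1392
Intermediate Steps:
Z(L, I) = I² - 61*L (Z(L, I) = -61*L + I*I = -61*L + I² = I² - 61*L)
Z(-215, -119) - 1*28668 = ((-119)² - 61*(-215)) - 1*28668 = (14161 + 13115) - 28668 = 27276 - 28668 = -1392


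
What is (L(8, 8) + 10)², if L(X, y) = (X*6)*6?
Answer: 88804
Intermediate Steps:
L(X, y) = 36*X (L(X, y) = (6*X)*6 = 36*X)
(L(8, 8) + 10)² = (36*8 + 10)² = (288 + 10)² = 298² = 88804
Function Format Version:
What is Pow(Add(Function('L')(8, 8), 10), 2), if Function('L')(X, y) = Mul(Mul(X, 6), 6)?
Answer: 88804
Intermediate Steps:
Function('L')(X, y) = Mul(36, X) (Function('L')(X, y) = Mul(Mul(6, X), 6) = Mul(36, X))
Pow(Add(Function('L')(8, 8), 10), 2) = Pow(Add(Mul(36, 8), 10), 2) = Pow(Add(288, 10), 2) = Pow(298, 2) = 88804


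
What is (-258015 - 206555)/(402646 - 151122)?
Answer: -232285/125762 ≈ -1.8470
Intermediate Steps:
(-258015 - 206555)/(402646 - 151122) = -464570/251524 = -464570*1/251524 = -232285/125762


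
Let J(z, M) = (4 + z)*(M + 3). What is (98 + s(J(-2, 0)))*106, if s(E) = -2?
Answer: 10176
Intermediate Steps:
J(z, M) = (3 + M)*(4 + z) (J(z, M) = (4 + z)*(3 + M) = (3 + M)*(4 + z))
(98 + s(J(-2, 0)))*106 = (98 - 2)*106 = 96*106 = 10176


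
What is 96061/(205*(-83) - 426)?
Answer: -96061/17441 ≈ -5.5078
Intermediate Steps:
96061/(205*(-83) - 426) = 96061/(-17015 - 426) = 96061/(-17441) = 96061*(-1/17441) = -96061/17441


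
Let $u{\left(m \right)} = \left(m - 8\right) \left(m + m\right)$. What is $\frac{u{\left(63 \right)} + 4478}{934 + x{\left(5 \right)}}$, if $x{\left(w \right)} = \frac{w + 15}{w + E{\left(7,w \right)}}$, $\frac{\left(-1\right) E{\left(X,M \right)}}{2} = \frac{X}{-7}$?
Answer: $\frac{39928}{3279} \approx 12.177$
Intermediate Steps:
$E{\left(X,M \right)} = \frac{2 X}{7}$ ($E{\left(X,M \right)} = - 2 \frac{X}{-7} = - 2 X \left(- \frac{1}{7}\right) = - 2 \left(- \frac{X}{7}\right) = \frac{2 X}{7}$)
$u{\left(m \right)} = 2 m \left(-8 + m\right)$ ($u{\left(m \right)} = \left(-8 + m\right) 2 m = 2 m \left(-8 + m\right)$)
$x{\left(w \right)} = \frac{15 + w}{2 + w}$ ($x{\left(w \right)} = \frac{w + 15}{w + \frac{2}{7} \cdot 7} = \frac{15 + w}{w + 2} = \frac{15 + w}{2 + w}$)
$\frac{u{\left(63 \right)} + 4478}{934 + x{\left(5 \right)}} = \frac{2 \cdot 63 \left(-8 + 63\right) + 4478}{934 + \frac{15 + 5}{2 + 5}} = \frac{2 \cdot 63 \cdot 55 + 4478}{934 + \frac{1}{7} \cdot 20} = \frac{6930 + 4478}{934 + \frac{1}{7} \cdot 20} = \frac{11408}{934 + \frac{20}{7}} = \frac{11408}{\frac{6558}{7}} = 11408 \cdot \frac{7}{6558} = \frac{39928}{3279}$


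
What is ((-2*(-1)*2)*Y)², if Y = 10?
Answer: 1600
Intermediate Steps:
((-2*(-1)*2)*Y)² = ((-2*(-1)*2)*10)² = ((2*2)*10)² = (4*10)² = 40² = 1600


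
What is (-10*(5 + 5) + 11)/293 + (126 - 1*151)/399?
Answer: -42836/116907 ≈ -0.36641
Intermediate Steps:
(-10*(5 + 5) + 11)/293 + (126 - 1*151)/399 = (-10*10 + 11)*(1/293) + (126 - 151)*(1/399) = (-10*10 + 11)*(1/293) - 25*1/399 = (-100 + 11)*(1/293) - 25/399 = -89*1/293 - 25/399 = -89/293 - 25/399 = -42836/116907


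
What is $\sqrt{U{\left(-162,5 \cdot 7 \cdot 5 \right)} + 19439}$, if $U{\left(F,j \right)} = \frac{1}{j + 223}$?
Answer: $\frac{\sqrt{3079215754}}{398} \approx 139.42$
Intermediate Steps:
$U{\left(F,j \right)} = \frac{1}{223 + j}$
$\sqrt{U{\left(-162,5 \cdot 7 \cdot 5 \right)} + 19439} = \sqrt{\frac{1}{223 + 5 \cdot 7 \cdot 5} + 19439} = \sqrt{\frac{1}{223 + 35 \cdot 5} + 19439} = \sqrt{\frac{1}{223 + 175} + 19439} = \sqrt{\frac{1}{398} + 19439} = \sqrt{\frac{7736723}{398}} = \frac{\sqrt{3079215754}}{398}$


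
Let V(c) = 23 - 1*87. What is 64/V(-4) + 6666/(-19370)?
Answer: -13018/9685 ≈ -1.3441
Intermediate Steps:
V(c) = -64 (V(c) = 23 - 87 = -64)
64/V(-4) + 6666/(-19370) = 64/(-64) + 6666/(-19370) = 64*(-1/64) + 6666*(-1/19370) = -1 - 3333/9685 = -13018/9685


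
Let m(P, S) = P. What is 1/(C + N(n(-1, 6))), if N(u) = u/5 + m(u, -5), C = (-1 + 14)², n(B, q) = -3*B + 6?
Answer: 5/899 ≈ 0.0055617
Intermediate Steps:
n(B, q) = 6 - 3*B
C = 169 (C = 13² = 169)
N(u) = 6*u/5 (N(u) = u/5 + u = 6*u/5)
1/(C + N(n(-1, 6))) = 1/(169 + 6*(6 - 3*(-1))/5) = 1/(169 + 6*(6 + 3)/5) = 1/(169 + (6/5)*9) = 1/(169 + 54/5) = 1/(899/5) = 5/899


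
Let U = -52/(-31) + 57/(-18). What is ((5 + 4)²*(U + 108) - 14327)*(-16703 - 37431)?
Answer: 9564855259/31 ≈ 3.0854e+8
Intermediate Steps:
U = -277/186 (U = -52*(-1/31) + 57*(-1/18) = 52/31 - 19/6 = -277/186 ≈ -1.4892)
((5 + 4)²*(U + 108) - 14327)*(-16703 - 37431) = ((5 + 4)²*(-277/186 + 108) - 14327)*(-16703 - 37431) = (9²*(19811/186) - 14327)*(-54134) = (81*(19811/186) - 14327)*(-54134) = (534897/62 - 14327)*(-54134) = -353377/62*(-54134) = 9564855259/31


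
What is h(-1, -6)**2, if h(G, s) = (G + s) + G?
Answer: 64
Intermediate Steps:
h(G, s) = s + 2*G
h(-1, -6)**2 = (-6 + 2*(-1))**2 = (-6 - 2)**2 = (-8)**2 = 64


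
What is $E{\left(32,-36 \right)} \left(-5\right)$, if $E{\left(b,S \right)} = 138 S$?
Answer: $24840$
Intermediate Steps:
$E{\left(32,-36 \right)} \left(-5\right) = 138 \left(-36\right) \left(-5\right) = \left(-4968\right) \left(-5\right) = 24840$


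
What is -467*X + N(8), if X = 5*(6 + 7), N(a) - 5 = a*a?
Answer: -30286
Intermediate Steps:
N(a) = 5 + a**2 (N(a) = 5 + a*a = 5 + a**2)
X = 65 (X = 5*13 = 65)
-467*X + N(8) = -467*65 + (5 + 8**2) = -30355 + (5 + 64) = -30355 + 69 = -30286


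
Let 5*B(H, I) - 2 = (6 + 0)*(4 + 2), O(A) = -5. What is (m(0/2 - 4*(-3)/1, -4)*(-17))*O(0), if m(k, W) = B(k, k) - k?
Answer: -374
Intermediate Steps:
B(H, I) = 38/5 (B(H, I) = 2/5 + ((6 + 0)*(4 + 2))/5 = 2/5 + (6*6)/5 = 2/5 + (1/5)*36 = 2/5 + 36/5 = 38/5)
m(k, W) = 38/5 - k
(m(0/2 - 4*(-3)/1, -4)*(-17))*O(0) = ((38/5 - (0/2 - 4*(-3)/1))*(-17))*(-5) = ((38/5 - (0*(1/2) + 12*1))*(-17))*(-5) = ((38/5 - (0 + 12))*(-17))*(-5) = ((38/5 - 1*12)*(-17))*(-5) = ((38/5 - 12)*(-17))*(-5) = -22/5*(-17)*(-5) = (374/5)*(-5) = -374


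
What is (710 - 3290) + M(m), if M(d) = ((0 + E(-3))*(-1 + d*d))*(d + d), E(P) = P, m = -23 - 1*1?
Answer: 80220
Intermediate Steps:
m = -24 (m = -23 - 1 = -24)
M(d) = 2*d*(3 - 3*d²) (M(d) = ((0 - 3)*(-1 + d*d))*(d + d) = (-3*(-1 + d²))*(2*d) = (3 - 3*d²)*(2*d) = 2*d*(3 - 3*d²))
(710 - 3290) + M(m) = (710 - 3290) + 6*(-24)*(1 - 1*(-24)²) = -2580 + 6*(-24)*(1 - 1*576) = -2580 + 6*(-24)*(1 - 576) = -2580 + 6*(-24)*(-575) = -2580 + 82800 = 80220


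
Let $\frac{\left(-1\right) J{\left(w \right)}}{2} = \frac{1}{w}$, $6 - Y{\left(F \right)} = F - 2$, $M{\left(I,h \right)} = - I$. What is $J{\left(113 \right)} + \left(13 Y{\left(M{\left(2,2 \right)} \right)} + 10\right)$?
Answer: $\frac{15818}{113} \approx 139.98$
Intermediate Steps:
$Y{\left(F \right)} = 8 - F$ ($Y{\left(F \right)} = 6 - \left(F - 2\right) = 6 - \left(-2 + F\right) = 8 - F$)
$J{\left(w \right)} = - \frac{2}{w}$
$J{\left(113 \right)} + \left(13 Y{\left(M{\left(2,2 \right)} \right)} + 10\right) = - \frac{2}{113} + \left(13 \left(8 - \left(-1\right) 2\right) + 10\right) = \left(-2\right) \frac{1}{113} + \left(13 \left(8 - -2\right) + 10\right) = - \frac{2}{113} + \left(13 \left(8 + 2\right) + 10\right) = - \frac{2}{113} + \left(13 \cdot 10 + 10\right) = - \frac{2}{113} + \left(130 + 10\right) = - \frac{2}{113} + 140 = \frac{15818}{113}$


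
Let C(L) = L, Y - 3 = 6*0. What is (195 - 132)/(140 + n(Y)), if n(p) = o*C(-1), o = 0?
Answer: 9/20 ≈ 0.45000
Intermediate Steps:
Y = 3 (Y = 3 + 6*0 = 3 + 0 = 3)
n(p) = 0 (n(p) = 0*(-1) = 0)
(195 - 132)/(140 + n(Y)) = (195 - 132)/(140 + 0) = 63/140 = 63*(1/140) = 9/20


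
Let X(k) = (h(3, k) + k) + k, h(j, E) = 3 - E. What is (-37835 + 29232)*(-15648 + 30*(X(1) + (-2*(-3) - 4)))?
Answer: 133071204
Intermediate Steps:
X(k) = 3 + k (X(k) = ((3 - k) + k) + k = 3 + k)
(-37835 + 29232)*(-15648 + 30*(X(1) + (-2*(-3) - 4))) = (-37835 + 29232)*(-15648 + 30*((3 + 1) + (-2*(-3) - 4))) = -8603*(-15648 + 30*(4 + (6 - 4))) = -8603*(-15648 + 30*(4 + 2)) = -8603*(-15648 + 30*6) = -8603*(-15648 + 180) = -8603*(-15468) = 133071204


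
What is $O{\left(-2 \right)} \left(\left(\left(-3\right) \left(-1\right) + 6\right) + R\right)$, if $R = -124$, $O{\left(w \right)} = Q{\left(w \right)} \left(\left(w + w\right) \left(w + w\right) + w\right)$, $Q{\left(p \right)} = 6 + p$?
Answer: $-6440$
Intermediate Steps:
$O{\left(w \right)} = \left(6 + w\right) \left(w + 4 w^{2}\right)$ ($O{\left(w \right)} = \left(6 + w\right) \left(\left(w + w\right) \left(w + w\right) + w\right) = \left(6 + w\right) \left(2 w 2 w + w\right) = \left(6 + w\right) \left(4 w^{2} + w\right) = \left(6 + w\right) \left(w + 4 w^{2}\right)$)
$O{\left(-2 \right)} \left(\left(\left(-3\right) \left(-1\right) + 6\right) + R\right) = - 2 \left(1 + 4 \left(-2\right)\right) \left(6 - 2\right) \left(\left(\left(-3\right) \left(-1\right) + 6\right) - 124\right) = \left(-2\right) \left(1 - 8\right) 4 \left(\left(3 + 6\right) - 124\right) = \left(-2\right) \left(-7\right) 4 \left(9 - 124\right) = 56 \left(-115\right) = -6440$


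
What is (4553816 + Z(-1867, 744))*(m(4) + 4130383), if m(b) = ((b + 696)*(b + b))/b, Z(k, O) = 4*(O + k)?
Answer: 18796819564692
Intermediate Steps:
Z(k, O) = 4*O + 4*k
m(b) = 1392 + 2*b (m(b) = ((696 + b)*(2*b))/b = (2*b*(696 + b))/b = 1392 + 2*b)
(4553816 + Z(-1867, 744))*(m(4) + 4130383) = (4553816 + (4*744 + 4*(-1867)))*((1392 + 2*4) + 4130383) = (4553816 + (2976 - 7468))*((1392 + 8) + 4130383) = (4553816 - 4492)*(1400 + 4130383) = 4549324*4131783 = 18796819564692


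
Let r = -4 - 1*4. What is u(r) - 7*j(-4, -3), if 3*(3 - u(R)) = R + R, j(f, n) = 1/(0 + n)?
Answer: 32/3 ≈ 10.667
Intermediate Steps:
r = -8 (r = -4 - 4 = -8)
j(f, n) = 1/n
u(R) = 3 - 2*R/3 (u(R) = 3 - (R + R)/3 = 3 - 2*R/3)
u(r) - 7*j(-4, -3) = (3 - ⅔*(-8)) - 7/(-3) = (3 + 16/3) - 7*(-⅓) = 25/3 + 7/3 = 32/3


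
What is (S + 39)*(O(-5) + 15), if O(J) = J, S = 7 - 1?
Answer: 450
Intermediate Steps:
S = 6
(S + 39)*(O(-5) + 15) = (6 + 39)*(-5 + 15) = 45*10 = 450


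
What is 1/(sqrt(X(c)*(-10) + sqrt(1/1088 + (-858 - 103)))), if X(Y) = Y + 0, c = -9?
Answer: 2*sqrt(34)/sqrt(12240 + I*sqrt(17774639)) ≈ 0.10109 - 0.016922*I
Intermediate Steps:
X(Y) = Y
1/(sqrt(X(c)*(-10) + sqrt(1/1088 + (-858 - 103)))) = 1/(sqrt(-9*(-10) + sqrt(1/1088 + (-858 - 103)))) = 1/(sqrt(90 + sqrt(1/1088 - 961))) = 1/(sqrt(90 + sqrt(-1045567/1088))) = 1/(sqrt(90 + I*sqrt(17774639)/136)) = 1/sqrt(90 + I*sqrt(17774639)/136)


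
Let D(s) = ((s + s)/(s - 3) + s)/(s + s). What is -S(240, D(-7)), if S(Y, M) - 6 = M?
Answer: -32/5 ≈ -6.4000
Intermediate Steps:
D(s) = (s + 2*s/(-3 + s))/(2*s) (D(s) = ((2*s)/(-3 + s) + s)/((2*s)) = (2*s/(-3 + s) + s)*(1/(2*s)) = (s + 2*s/(-3 + s))*(1/(2*s)) = (s + 2*s/(-3 + s))/(2*s))
S(Y, M) = 6 + M
-S(240, D(-7)) = -(6 + (-1 - 7)/(2*(-3 - 7))) = -(6 + (½)*(-8)/(-10)) = -(6 + (½)*(-⅒)*(-8)) = -(6 + ⅖) = -1*32/5 = -32/5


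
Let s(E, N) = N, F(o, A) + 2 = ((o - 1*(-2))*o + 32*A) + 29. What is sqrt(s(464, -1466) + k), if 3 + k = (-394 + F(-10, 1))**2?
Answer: 2*sqrt(15889) ≈ 252.10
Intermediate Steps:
F(o, A) = 27 + 32*A + o*(2 + o) (F(o, A) = -2 + (((o - 1*(-2))*o + 32*A) + 29) = -2 + (((o + 2)*o + 32*A) + 29) = -2 + (((2 + o)*o + 32*A) + 29) = -2 + ((o*(2 + o) + 32*A) + 29) = -2 + ((32*A + o*(2 + o)) + 29) = -2 + (29 + 32*A + o*(2 + o)) = 27 + 32*A + o*(2 + o))
k = 65022 (k = -3 + (-394 + (27 + (-10)**2 + 2*(-10) + 32*1))**2 = -3 + (-394 + (27 + 100 - 20 + 32))**2 = -3 + (-394 + 139)**2 = -3 + (-255)**2 = -3 + 65025 = 65022)
sqrt(s(464, -1466) + k) = sqrt(-1466 + 65022) = sqrt(63556) = 2*sqrt(15889)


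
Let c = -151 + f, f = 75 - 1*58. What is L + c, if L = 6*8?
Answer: -86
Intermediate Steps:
f = 17 (f = 75 - 58 = 17)
L = 48
c = -134 (c = -151 + 17 = -134)
L + c = 48 - 134 = -86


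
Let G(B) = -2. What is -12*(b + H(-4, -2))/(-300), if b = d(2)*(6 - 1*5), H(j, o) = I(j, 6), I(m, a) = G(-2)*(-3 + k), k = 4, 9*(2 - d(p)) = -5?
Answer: 1/45 ≈ 0.022222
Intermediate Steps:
d(p) = 23/9 (d(p) = 2 - 1/9*(-5) = 2 + 5/9 = 23/9)
I(m, a) = -2 (I(m, a) = -2*(-3 + 4) = -2*1 = -2)
H(j, o) = -2
b = 23/9 (b = 23*(6 - 1*5)/9 = 23*(6 - 5)/9 = (23/9)*1 = 23/9 ≈ 2.5556)
-12*(b + H(-4, -2))/(-300) = -12*(23/9 - 2)/(-300) = -12*5/9*(-1/300) = -20/3*(-1/300) = 1/45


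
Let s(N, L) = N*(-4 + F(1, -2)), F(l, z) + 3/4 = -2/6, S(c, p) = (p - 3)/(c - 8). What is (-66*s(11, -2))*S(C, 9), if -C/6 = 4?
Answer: -22143/32 ≈ -691.97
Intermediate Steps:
C = -24 (C = -6*4 = -24)
S(c, p) = (-3 + p)/(-8 + c)
F(l, z) = -13/12 (F(l, z) = -3/4 - 2/6 = -3/4 - 2*1/6 = -3/4 - 1/3 = -13/12)
s(N, L) = -61*N/12 (s(N, L) = N*(-4 - 13/12) = N*(-61/12) = -61*N/12)
(-66*s(11, -2))*S(C, 9) = (-(-671)*11/2)*((-3 + 9)/(-8 - 24)) = (-66*(-671/12))*(6/(-32)) = 7381*(-1/32*6)/2 = (7381/2)*(-3/16) = -22143/32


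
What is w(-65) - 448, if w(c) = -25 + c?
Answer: -538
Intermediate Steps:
w(-65) - 448 = (-25 - 65) - 448 = -90 - 448 = -538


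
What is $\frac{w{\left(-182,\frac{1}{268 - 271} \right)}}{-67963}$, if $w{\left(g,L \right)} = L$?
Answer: $\frac{1}{203889} \approx 4.9046 \cdot 10^{-6}$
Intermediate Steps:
$\frac{w{\left(-182,\frac{1}{268 - 271} \right)}}{-67963} = \frac{1}{\left(268 - 271\right) \left(-67963\right)} = \frac{1}{-3} \left(- \frac{1}{67963}\right) = \left(- \frac{1}{3}\right) \left(- \frac{1}{67963}\right) = \frac{1}{203889}$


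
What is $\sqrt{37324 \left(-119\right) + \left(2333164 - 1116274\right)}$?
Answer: $i \sqrt{3224666} \approx 1795.7 i$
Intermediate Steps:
$\sqrt{37324 \left(-119\right) + \left(2333164 - 1116274\right)} = \sqrt{-4441556 + \left(2333164 - 1116274\right)} = \sqrt{-4441556 + 1216890} = \sqrt{-3224666} = i \sqrt{3224666}$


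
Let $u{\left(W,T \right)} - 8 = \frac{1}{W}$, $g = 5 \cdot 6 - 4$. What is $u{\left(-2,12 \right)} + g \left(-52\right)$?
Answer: $- \frac{2689}{2} \approx -1344.5$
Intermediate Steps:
$g = 26$ ($g = 30 - 4 = 26$)
$u{\left(W,T \right)} = 8 + \frac{1}{W}$
$u{\left(-2,12 \right)} + g \left(-52\right) = \left(8 + \frac{1}{-2}\right) + 26 \left(-52\right) = \left(8 - \frac{1}{2}\right) - 1352 = \frac{15}{2} - 1352 = - \frac{2689}{2}$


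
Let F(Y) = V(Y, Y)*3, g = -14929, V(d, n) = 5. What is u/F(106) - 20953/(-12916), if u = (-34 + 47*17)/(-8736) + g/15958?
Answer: 1748891710439/1125379862880 ≈ 1.5540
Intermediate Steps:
F(Y) = 15 (F(Y) = 5*3 = 15)
u = -23771269/23234848 (u = (-34 + 47*17)/(-8736) - 14929/15958 = (-34 + 799)*(-1/8736) - 14929*1/15958 = 765*(-1/8736) - 14929/15958 = -255/2912 - 14929/15958 = -23771269/23234848 ≈ -1.0231)
u/F(106) - 20953/(-12916) = -23771269/23234848/15 - 20953/(-12916) = -23771269/23234848*1/15 - 20953*(-1/12916) = -23771269/348522720 + 20953/12916 = 1748891710439/1125379862880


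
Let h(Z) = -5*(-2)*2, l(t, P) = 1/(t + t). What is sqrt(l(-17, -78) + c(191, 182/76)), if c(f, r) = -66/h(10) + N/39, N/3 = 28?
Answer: I*sqrt(1435395)/1105 ≈ 1.0842*I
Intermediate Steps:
N = 84 (N = 3*28 = 84)
l(t, P) = 1/(2*t)
h(Z) = 20 (h(Z) = 10*2 = 20)
c(f, r) = -149/130 (c(f, r) = -66/20 + 84/39 = -66*1/20 + 84*(1/39) = -33/10 + 28/13 = -149/130)
sqrt(l(-17, -78) + c(191, 182/76)) = sqrt((1/2)/(-17) - 149/130) = sqrt((1/2)*(-1/17) - 149/130) = sqrt(-1/34 - 149/130) = sqrt(-1299/1105) = I*sqrt(1435395)/1105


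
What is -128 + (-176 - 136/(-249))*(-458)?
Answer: 19977232/249 ≈ 80230.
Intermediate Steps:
-128 + (-176 - 136/(-249))*(-458) = -128 + (-176 - 136*(-1)/249)*(-458) = -128 + (-176 - 1*(-136/249))*(-458) = -128 + (-176 + 136/249)*(-458) = -128 - 43688/249*(-458) = -128 + 20009104/249 = 19977232/249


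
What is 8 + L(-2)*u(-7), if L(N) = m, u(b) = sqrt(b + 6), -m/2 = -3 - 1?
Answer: 8 + 8*I ≈ 8.0 + 8.0*I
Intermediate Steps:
m = 8 (m = -2*(-3 - 1) = -2*(-4) = 8)
u(b) = sqrt(6 + b)
L(N) = 8
8 + L(-2)*u(-7) = 8 + 8*sqrt(6 - 7) = 8 + 8*sqrt(-1) = 8 + 8*I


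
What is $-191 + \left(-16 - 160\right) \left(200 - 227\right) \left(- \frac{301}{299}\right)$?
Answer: $- \frac{1487461}{299} \approx -4974.8$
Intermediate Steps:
$-191 + \left(-16 - 160\right) \left(200 - 227\right) \left(- \frac{301}{299}\right) = -191 + \left(-176\right) \left(-27\right) \left(\left(-301\right) \frac{1}{299}\right) = -191 + 4752 \left(- \frac{301}{299}\right) = -191 - \frac{1430352}{299} = - \frac{1487461}{299}$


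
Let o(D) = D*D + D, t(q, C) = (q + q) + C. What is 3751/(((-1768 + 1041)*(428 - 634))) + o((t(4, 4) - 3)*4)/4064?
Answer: 26840881/76079096 ≈ 0.35280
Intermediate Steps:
t(q, C) = C + 2*q (t(q, C) = 2*q + C = C + 2*q)
o(D) = D + D² (o(D) = D² + D = D + D²)
3751/(((-1768 + 1041)*(428 - 634))) + o((t(4, 4) - 3)*4)/4064 = 3751/(((-1768 + 1041)*(428 - 634))) + ((((4 + 2*4) - 3)*4)*(1 + ((4 + 2*4) - 3)*4))/4064 = 3751/((-727*(-206))) + ((((4 + 8) - 3)*4)*(1 + ((4 + 8) - 3)*4))*(1/4064) = 3751/149762 + (((12 - 3)*4)*(1 + (12 - 3)*4))*(1/4064) = 3751*(1/149762) + ((9*4)*(1 + 9*4))*(1/4064) = 3751/149762 + (36*(1 + 36))*(1/4064) = 3751/149762 + (36*37)*(1/4064) = 3751/149762 + 1332*(1/4064) = 3751/149762 + 333/1016 = 26840881/76079096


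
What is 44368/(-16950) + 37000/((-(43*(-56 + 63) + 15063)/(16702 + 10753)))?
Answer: -2152385614994/32552475 ≈ -66121.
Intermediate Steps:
44368/(-16950) + 37000/((-(43*(-56 + 63) + 15063)/(16702 + 10753))) = 44368*(-1/16950) + 37000/((-(43*7 + 15063)/27455)) = -22184/8475 + 37000/((-(301 + 15063)/27455)) = -22184/8475 + 37000/((-15364/27455)) = -22184/8475 + 37000/((-1*15364/27455)) = -22184/8475 + 37000/(-15364/27455) = -22184/8475 + 37000*(-27455/15364) = -22184/8475 - 253958750/3841 = -2152385614994/32552475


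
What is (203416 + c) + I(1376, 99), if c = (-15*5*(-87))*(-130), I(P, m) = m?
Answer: -644735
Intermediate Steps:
c = -848250 (c = -75*(-87)*(-130) = 6525*(-130) = -848250)
(203416 + c) + I(1376, 99) = (203416 - 848250) + 99 = -644834 + 99 = -644735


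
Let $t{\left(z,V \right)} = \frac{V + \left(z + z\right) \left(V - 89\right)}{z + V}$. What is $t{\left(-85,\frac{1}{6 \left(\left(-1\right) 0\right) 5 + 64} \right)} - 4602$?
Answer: $- \frac{8666143}{1813} \approx -4780.0$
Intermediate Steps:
$t{\left(z,V \right)} = \frac{V + 2 z \left(-89 + V\right)}{V + z}$
$t{\left(-85,\frac{1}{6 \left(\left(-1\right) 0\right) 5 + 64} \right)} - 4602 = \frac{\frac{1}{6 \left(\left(-1\right) 0\right) 5 + 64} - -15130 + 2 \frac{1}{6 \left(\left(-1\right) 0\right) 5 + 64} \left(-85\right)}{\frac{1}{6 \left(\left(-1\right) 0\right) 5 + 64} - 85} - 4602 = \frac{\frac{1}{6 \cdot 0 \cdot 5 + 64} + 15130 + 2 \frac{1}{6 \cdot 0 \cdot 5 + 64} \left(-85\right)}{\frac{1}{6 \cdot 0 \cdot 5 + 64} - 85} - 4602 = \frac{\frac{1}{0 \cdot 5 + 64} + 15130 + 2 \frac{1}{0 \cdot 5 + 64} \left(-85\right)}{\frac{1}{0 \cdot 5 + 64} - 85} - 4602 = \frac{\frac{1}{0 + 64} + 15130 + 2 \frac{1}{0 + 64} \left(-85\right)}{\frac{1}{0 + 64} - 85} - 4602 = \frac{\frac{1}{64} + 15130 + 2 \cdot \frac{1}{64} \left(-85\right)}{\frac{1}{64} - 85} - 4602 = \frac{\frac{1}{64} + 15130 - \frac{85}{32}}{- \frac{5439}{64}} - 4602 = \left(- \frac{64}{5439}\right) \frac{968151}{64} - 4602 = - \frac{322717}{1813} - 4602 = - \frac{8666143}{1813}$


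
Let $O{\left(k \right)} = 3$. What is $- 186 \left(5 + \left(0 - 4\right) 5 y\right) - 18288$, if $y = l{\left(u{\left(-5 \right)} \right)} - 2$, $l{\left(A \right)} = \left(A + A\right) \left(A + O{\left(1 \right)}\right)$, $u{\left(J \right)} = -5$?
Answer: $47742$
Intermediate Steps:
$l{\left(A \right)} = 2 A \left(3 + A\right)$ ($l{\left(A \right)} = \left(A + A\right) \left(A + 3\right) = 2 A \left(3 + A\right)$)
$y = 18$ ($y = 2 \left(-5\right) \left(3 - 5\right) - 2 = 2 \left(-5\right) \left(-2\right) - 2 = 20 - 2 = 18$)
$- 186 \left(5 + \left(0 - 4\right) 5 y\right) - 18288 = - 186 \left(5 + \left(0 - 4\right) 5 \cdot 18\right) - 18288 = - 186 \left(5 + \left(-4\right) 5 \cdot 18\right) - 18288 = - 186 \left(5 - 360\right) - 18288 = \left(-186\right) \left(-355\right) - 18288 = 66030 - 18288 = 47742$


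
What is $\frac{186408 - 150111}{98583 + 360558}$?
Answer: $\frac{12099}{153047} \approx 0.079054$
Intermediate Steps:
$\frac{186408 - 150111}{98583 + 360558} = \frac{36297}{459141} = 36297 \cdot \frac{1}{459141} = \frac{12099}{153047}$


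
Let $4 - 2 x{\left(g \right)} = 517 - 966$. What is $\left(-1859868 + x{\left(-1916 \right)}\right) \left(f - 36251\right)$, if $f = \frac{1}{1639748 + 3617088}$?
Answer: $\frac{708767254518364305}{10513672} \approx 6.7414 \cdot 10^{10}$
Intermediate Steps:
$f = \frac{1}{5256836} \approx 1.9023 \cdot 10^{-7}$
$x{\left(g \right)} = \frac{453}{2}$ ($x{\left(g \right)} = 2 - \frac{517 - 966}{2} = 2 - - \frac{449}{2} = 2 + \frac{449}{2} = \frac{453}{2}$)
$\left(-1859868 + x{\left(-1916 \right)}\right) \left(f - 36251\right) = \left(-1859868 + \frac{453}{2}\right) \left(\frac{1}{5256836} - 36251\right) = \left(- \frac{3719283}{2}\right) \left(- \frac{190565561835}{5256836}\right) = \frac{708767254518364305}{10513672}$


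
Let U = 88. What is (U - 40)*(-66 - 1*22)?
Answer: -4224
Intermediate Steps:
(U - 40)*(-66 - 1*22) = (88 - 40)*(-66 - 1*22) = 48*(-66 - 22) = 48*(-88) = -4224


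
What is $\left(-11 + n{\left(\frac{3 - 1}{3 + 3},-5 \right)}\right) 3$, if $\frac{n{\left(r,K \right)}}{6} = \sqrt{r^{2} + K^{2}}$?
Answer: $-33 + 6 \sqrt{226} \approx 57.2$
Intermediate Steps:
$n{\left(r,K \right)} = 6 \sqrt{K^{2} + r^{2}}$ ($n{\left(r,K \right)} = 6 \sqrt{r^{2} + K^{2}} = 6 \sqrt{K^{2} + r^{2}}$)
$\left(-11 + n{\left(\frac{3 - 1}{3 + 3},-5 \right)}\right) 3 = \left(-11 + 6 \sqrt{\left(-5\right)^{2} + \left(\frac{3 - 1}{3 + 3}\right)^{2}}\right) 3 = \left(-11 + 6 \sqrt{25 + \left(\frac{2}{6}\right)^{2}}\right) 3 = \left(-11 + 6 \sqrt{25 + \left(2 \cdot \frac{1}{6}\right)^{2}}\right) 3 = \left(-11 + 6 \sqrt{25 + \left(\frac{1}{3}\right)^{2}}\right) 3 = \left(-11 + 6 \sqrt{25 + \frac{1}{9}}\right) 3 = \left(-11 + 6 \sqrt{\frac{226}{9}}\right) 3 = \left(-11 + 6 \frac{\sqrt{226}}{3}\right) 3 = \left(-11 + 2 \sqrt{226}\right) 3 = -33 + 6 \sqrt{226}$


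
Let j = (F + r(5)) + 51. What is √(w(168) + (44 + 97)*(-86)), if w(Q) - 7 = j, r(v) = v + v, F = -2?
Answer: 6*I*√335 ≈ 109.82*I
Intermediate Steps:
r(v) = 2*v
j = 59 (j = (-2 + 2*5) + 51 = (-2 + 10) + 51 = 8 + 51 = 59)
w(Q) = 66 (w(Q) = 7 + 59 = 66)
√(w(168) + (44 + 97)*(-86)) = √(66 + (44 + 97)*(-86)) = √(66 + 141*(-86)) = √(66 - 12126) = √(-12060) = 6*I*√335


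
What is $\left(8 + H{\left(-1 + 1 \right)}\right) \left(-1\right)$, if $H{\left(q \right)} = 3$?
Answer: $-11$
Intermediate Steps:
$\left(8 + H{\left(-1 + 1 \right)}\right) \left(-1\right) = \left(8 + 3\right) \left(-1\right) = 11 \left(-1\right) = -11$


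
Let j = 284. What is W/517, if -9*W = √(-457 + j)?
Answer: -I*√173/4653 ≈ -0.0028268*I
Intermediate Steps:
W = -I*√173/9 (W = -√(-457 + 284)/9 = -I*√173/9 ≈ -1.4614*I)
W/517 = -I*√173/9/517 = -I*√173/9*(1/517) = -I*√173/4653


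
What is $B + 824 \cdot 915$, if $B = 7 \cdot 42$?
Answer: $754254$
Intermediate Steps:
$B = 294$
$B + 824 \cdot 915 = 294 + 824 \cdot 915 = 294 + 753960 = 754254$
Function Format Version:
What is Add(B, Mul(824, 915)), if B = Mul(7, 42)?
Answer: 754254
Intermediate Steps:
B = 294
Add(B, Mul(824, 915)) = Add(294, Mul(824, 915)) = Add(294, 753960) = 754254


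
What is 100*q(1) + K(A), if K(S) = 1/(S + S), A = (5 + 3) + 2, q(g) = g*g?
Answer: 2001/20 ≈ 100.05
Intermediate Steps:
q(g) = g**2
A = 10 (A = 8 + 2 = 10)
K(S) = 1/(2*S)
100*q(1) + K(A) = 100*1**2 + (1/2)/10 = 100*1 + (1/2)*(1/10) = 100 + 1/20 = 2001/20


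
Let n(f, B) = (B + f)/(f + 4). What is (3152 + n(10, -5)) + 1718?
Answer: 68185/14 ≈ 4870.4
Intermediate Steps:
n(f, B) = (B + f)/(4 + f)
(3152 + n(10, -5)) + 1718 = (3152 + (-5 + 10)/(4 + 10)) + 1718 = (3152 + 5/14) + 1718 = 44133/14 + 1718 = 68185/14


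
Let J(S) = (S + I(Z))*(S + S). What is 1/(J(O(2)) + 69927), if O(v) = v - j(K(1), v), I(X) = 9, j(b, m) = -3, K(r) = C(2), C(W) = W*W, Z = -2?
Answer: 1/70067 ≈ 1.4272e-5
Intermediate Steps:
C(W) = W²
K(r) = 4 (K(r) = 2² = 4)
O(v) = 3 + v (O(v) = v - 1*(-3) = v + 3 = 3 + v)
J(S) = 2*S*(9 + S) (J(S) = (S + 9)*(S + S) = (9 + S)*(2*S) = 2*S*(9 + S))
1/(J(O(2)) + 69927) = 1/(2*(3 + 2)*(9 + (3 + 2)) + 69927) = 1/(2*5*(9 + 5) + 69927) = 1/(2*5*14 + 69927) = 1/(140 + 69927) = 1/70067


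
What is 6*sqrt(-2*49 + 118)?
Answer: 12*sqrt(5) ≈ 26.833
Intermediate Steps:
6*sqrt(-2*49 + 118) = 6*sqrt(-98 + 118) = 6*sqrt(20) = 6*(2*sqrt(5)) = 12*sqrt(5)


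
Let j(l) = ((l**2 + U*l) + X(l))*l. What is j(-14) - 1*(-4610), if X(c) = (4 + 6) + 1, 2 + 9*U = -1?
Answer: 4940/3 ≈ 1646.7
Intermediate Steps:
U = -1/3 (U = -2/9 + (1/9)*(-1) = -2/9 - 1/9 = -1/3 ≈ -0.33333)
X(c) = 11 (X(c) = 10 + 1 = 11)
j(l) = l*(11 + l**2 - l/3) (j(l) = ((l**2 - l/3) + 11)*l = (11 + l**2 - l/3)*l = l*(11 + l**2 - l/3))
j(-14) - 1*(-4610) = (1/3)*(-14)*(33 - 1*(-14) + 3*(-14)**2) - 1*(-4610) = (1/3)*(-14)*(33 + 14 + 3*196) + 4610 = (1/3)*(-14)*(33 + 14 + 588) + 4610 = (1/3)*(-14)*635 + 4610 = -8890/3 + 4610 = 4940/3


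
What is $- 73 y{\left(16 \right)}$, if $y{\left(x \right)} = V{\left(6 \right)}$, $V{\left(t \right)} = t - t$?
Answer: $0$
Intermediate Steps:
$V{\left(t \right)} = 0$
$y{\left(x \right)} = 0$
$- 73 y{\left(16 \right)} = \left(-73\right) 0 = 0$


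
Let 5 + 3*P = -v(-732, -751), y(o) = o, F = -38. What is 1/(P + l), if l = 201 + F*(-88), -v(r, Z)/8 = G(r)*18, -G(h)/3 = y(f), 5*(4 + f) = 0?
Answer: 3/12358 ≈ 0.00024276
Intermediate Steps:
f = -4 (f = -4 + (⅕)*0 = -4 + 0 = -4)
G(h) = 12 (G(h) = -3*(-4) = 12)
v(r, Z) = -1728 (v(r, Z) = -96*18 = -8*216 = -1728)
P = 1723/3 (P = -5/3 + (-1*(-1728))/3 = -5/3 + (⅓)*1728 = -5/3 + 576 = 1723/3 ≈ 574.33)
l = 3545 (l = 201 - 38*(-88) = 201 + 3344 = 3545)
1/(P + l) = 1/(1723/3 + 3545) = 1/(12358/3) = 3/12358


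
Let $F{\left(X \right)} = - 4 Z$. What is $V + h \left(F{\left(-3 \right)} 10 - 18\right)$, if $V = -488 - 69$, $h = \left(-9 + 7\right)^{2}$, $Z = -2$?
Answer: $-309$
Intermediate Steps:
$h = 4$ ($h = \left(-2\right)^{2} = 4$)
$F{\left(X \right)} = 8$ ($F{\left(X \right)} = \left(-4\right) \left(-2\right) = 8$)
$V = -557$ ($V = -488 - 69 = -557$)
$V + h \left(F{\left(-3 \right)} 10 - 18\right) = -557 + 4 \left(8 \cdot 10 - 18\right) = -557 + 4 \left(80 - 18\right) = -557 + 4 \cdot 62 = -557 + 248 = -309$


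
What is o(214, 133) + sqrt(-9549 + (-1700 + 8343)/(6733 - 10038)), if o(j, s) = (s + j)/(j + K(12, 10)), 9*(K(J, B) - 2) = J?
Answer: 1041/652 + 2*I*sqrt(26081480210)/3305 ≈ 1.5966 + 97.729*I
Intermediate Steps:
K(J, B) = 2 + J/9
o(j, s) = (j + s)/(10/3 + j) (o(j, s) = (s + j)/(j + (2 + (1/9)*12)) = (j + s)/(j + (2 + 4/3)) = (j + s)/(j + 10/3) = (j + s)/(10/3 + j))
o(214, 133) + sqrt(-9549 + (-1700 + 8343)/(6733 - 10038)) = 3*(214 + 133)/(10 + 3*214) + sqrt(-9549 + (-1700 + 8343)/(6733 - 10038)) = 3*347/(10 + 642) + sqrt(-9549 + 6643/(-3305)) = 3*347/652 + sqrt(-9549 + 6643*(-1/3305)) = 3*(1/652)*347 + sqrt(-9549 - 6643/3305) = 1041/652 + sqrt(-31566088/3305) = 1041/652 + 2*I*sqrt(26081480210)/3305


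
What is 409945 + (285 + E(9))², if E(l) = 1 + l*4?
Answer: 513629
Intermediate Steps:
E(l) = 1 + 4*l
409945 + (285 + E(9))² = 409945 + (285 + (1 + 4*9))² = 409945 + (285 + (1 + 36))² = 409945 + (285 + 37)² = 409945 + 322² = 409945 + 103684 = 513629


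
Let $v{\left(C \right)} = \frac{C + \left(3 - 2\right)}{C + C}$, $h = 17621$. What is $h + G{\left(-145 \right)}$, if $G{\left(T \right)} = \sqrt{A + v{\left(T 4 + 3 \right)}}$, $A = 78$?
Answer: $17621 + \frac{\sqrt{26134638}}{577} \approx 17630.0$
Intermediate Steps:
$v{\left(C \right)} = \frac{1 + C}{2 C}$ ($v{\left(C \right)} = \frac{C + 1}{2 C} = \left(1 + C\right) \frac{1}{2 C} = \frac{1 + C}{2 C}$)
$G{\left(T \right)} = \sqrt{78 + \frac{4 + 4 T}{2 \left(3 + 4 T\right)}}$ ($G{\left(T \right)} = \sqrt{78 + \frac{1 + \left(T 4 + 3\right)}{2 \left(T 4 + 3\right)}} = \sqrt{78 + \frac{1 + \left(4 T + 3\right)}{2 \left(4 T + 3\right)}} = \sqrt{78 + \frac{1 + \left(3 + 4 T\right)}{2 \left(3 + 4 T\right)}} = \sqrt{78 + \frac{4 + 4 T}{2 \left(3 + 4 T\right)}}$)
$h + G{\left(-145 \right)} = 17621 + \sqrt{2} \sqrt{\frac{118 + 157 \left(-145\right)}{3 + 4 \left(-145\right)}} = 17621 + \sqrt{2} \sqrt{\frac{118 - 22765}{3 - 580}} = 17621 + \sqrt{2} \sqrt{\frac{1}{-577} \left(-22647\right)} = 17621 + \sqrt{2} \sqrt{\left(- \frac{1}{577}\right) \left(-22647\right)} = 17621 + \sqrt{2} \sqrt{\frac{22647}{577}} = 17621 + \sqrt{2} \frac{\sqrt{13067319}}{577} = 17621 + \frac{\sqrt{26134638}}{577}$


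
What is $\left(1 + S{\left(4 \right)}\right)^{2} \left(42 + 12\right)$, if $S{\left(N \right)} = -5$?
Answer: $864$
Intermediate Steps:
$\left(1 + S{\left(4 \right)}\right)^{2} \left(42 + 12\right) = \left(1 - 5\right)^{2} \left(42 + 12\right) = \left(-4\right)^{2} \cdot 54 = 16 \cdot 54 = 864$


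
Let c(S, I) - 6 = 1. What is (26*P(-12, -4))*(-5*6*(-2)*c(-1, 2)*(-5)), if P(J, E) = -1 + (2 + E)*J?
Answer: -1255800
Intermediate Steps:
c(S, I) = 7 (c(S, I) = 6 + 1 = 7)
P(J, E) = -1 + J*(2 + E)
(26*P(-12, -4))*(-5*6*(-2)*c(-1, 2)*(-5)) = (26*(-1 + 2*(-12) - 4*(-12)))*(-5*6*(-2)*7*(-5)) = (26*(-1 - 24 + 48))*(-(-60)*7*(-5)) = (26*23)*(-5*(-84)*(-5)) = 598*(420*(-5)) = 598*(-2100) = -1255800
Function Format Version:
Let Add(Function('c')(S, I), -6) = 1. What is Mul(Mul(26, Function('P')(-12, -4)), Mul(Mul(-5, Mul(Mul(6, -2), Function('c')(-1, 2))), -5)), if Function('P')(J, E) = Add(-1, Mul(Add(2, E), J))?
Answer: -1255800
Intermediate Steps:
Function('c')(S, I) = 7 (Function('c')(S, I) = Add(6, 1) = 7)
Function('P')(J, E) = Add(-1, Mul(J, Add(2, E)))
Mul(Mul(26, Function('P')(-12, -4)), Mul(Mul(-5, Mul(Mul(6, -2), Function('c')(-1, 2))), -5)) = Mul(Mul(26, Add(-1, Mul(2, -12), Mul(-4, -12))), Mul(Mul(-5, Mul(Mul(6, -2), 7)), -5)) = Mul(Mul(26, Add(-1, -24, 48)), Mul(Mul(-5, Mul(-12, 7)), -5)) = Mul(Mul(26, 23), Mul(Mul(-5, -84), -5)) = Mul(598, Mul(420, -5)) = Mul(598, -2100) = -1255800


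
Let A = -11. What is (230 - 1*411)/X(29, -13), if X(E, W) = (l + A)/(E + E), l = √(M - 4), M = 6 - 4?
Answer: 115478/123 + 10498*I*√2/123 ≈ 938.85 + 120.7*I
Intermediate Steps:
M = 2
l = I*√2 (l = √(2 - 4) = √(-2) = I*√2 ≈ 1.4142*I)
X(E, W) = (-11 + I*√2)/(2*E) (X(E, W) = (I*√2 - 11)/(E + E) = (-11 + I*√2)/((2*E)) = (-11 + I*√2)*(1/(2*E)) = (-11 + I*√2)/(2*E))
(230 - 1*411)/X(29, -13) = (230 - 1*411)/(((½)*(-11 + I*√2)/29)) = (230 - 411)/(((½)*(1/29)*(-11 + I*√2))) = -181/(-11/58 + I*√2/58)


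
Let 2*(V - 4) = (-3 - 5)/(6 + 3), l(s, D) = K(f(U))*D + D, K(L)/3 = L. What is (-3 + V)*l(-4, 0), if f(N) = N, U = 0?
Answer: 0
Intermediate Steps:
K(L) = 3*L
l(s, D) = D (l(s, D) = (3*0)*D + D = 0*D + D = 0 + D = D)
V = 32/9 (V = 4 + ((-3 - 5)/(6 + 3))/2 = 4 + (-8/9)/2 = 4 + (-8*⅑)/2 = 4 + (½)*(-8/9) = 4 - 4/9 = 32/9 ≈ 3.5556)
(-3 + V)*l(-4, 0) = (-3 + 32/9)*0 = (5/9)*0 = 0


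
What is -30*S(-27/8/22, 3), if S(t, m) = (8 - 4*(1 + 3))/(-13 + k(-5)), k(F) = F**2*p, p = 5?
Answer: 15/7 ≈ 2.1429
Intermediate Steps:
k(F) = 5*F**2 (k(F) = F**2*5 = 5*F**2)
S(t, m) = -1/14 (S(t, m) = (8 - 4*(1 + 3))/(-13 + 5*(-5)**2) = (8 - 4*4)/(-13 + 5*25) = (8 - 16)/(-13 + 125) = -8/112 = -8*1/112 = -1/14)
-30*S(-27/8/22, 3) = -30*(-1/14) = 15/7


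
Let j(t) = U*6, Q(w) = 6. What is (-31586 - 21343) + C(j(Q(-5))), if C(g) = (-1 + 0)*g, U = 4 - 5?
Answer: -52923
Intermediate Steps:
U = -1
j(t) = -6 (j(t) = -1*6 = -6)
C(g) = -g
(-31586 - 21343) + C(j(Q(-5))) = (-31586 - 21343) - 1*(-6) = -52929 + 6 = -52923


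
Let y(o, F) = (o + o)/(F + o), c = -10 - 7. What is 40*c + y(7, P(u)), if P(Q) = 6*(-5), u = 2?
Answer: -15654/23 ≈ -680.61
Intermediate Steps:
P(Q) = -30
c = -17
y(o, F) = 2*o/(F + o) (y(o, F) = (2*o)/(F + o) = 2*o/(F + o))
40*c + y(7, P(u)) = 40*(-17) + 2*7/(-30 + 7) = -680 + 2*7/(-23) = -680 + 2*7*(-1/23) = -680 - 14/23 = -15654/23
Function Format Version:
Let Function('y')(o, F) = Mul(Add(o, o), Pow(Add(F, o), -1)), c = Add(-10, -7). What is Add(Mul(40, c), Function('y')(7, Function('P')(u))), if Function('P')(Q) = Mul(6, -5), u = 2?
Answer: Rational(-15654, 23) ≈ -680.61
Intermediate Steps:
Function('P')(Q) = -30
c = -17
Function('y')(o, F) = Mul(2, o, Pow(Add(F, o), -1)) (Function('y')(o, F) = Mul(Mul(2, o), Pow(Add(F, o), -1)) = Mul(2, o, Pow(Add(F, o), -1)))
Add(Mul(40, c), Function('y')(7, Function('P')(u))) = Add(Mul(40, -17), Mul(2, 7, Pow(Add(-30, 7), -1))) = Add(-680, Mul(2, 7, Pow(-23, -1))) = Add(-680, Mul(2, 7, Rational(-1, 23))) = Add(-680, Rational(-14, 23)) = Rational(-15654, 23)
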